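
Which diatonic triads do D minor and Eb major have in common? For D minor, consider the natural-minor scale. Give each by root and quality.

Triads in D minor (natural minor): Dm (i), Edim (ii°), F (III), Gm (iv), Am (v), Bb (VI), C (VII).
Triads in Eb major: Eb (I), Fm (ii), Gm (iii), Ab (IV), Bb (V), Cm (vi), Ddim (vii°).
Shared triads with their functions: Gm (iv in D minor, iii in Eb major); Bb (VI in D minor, V in Eb major).

Gm, Bb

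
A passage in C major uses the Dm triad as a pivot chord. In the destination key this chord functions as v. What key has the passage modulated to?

The numeral v denotes a minor triad on scale degree 5. With D on degree 5, the tonic of the new key is G.
Degree 5 carries a minor triad in natural-minor keys, so the destination is G minor.
Check: the diatonic triads of G minor (natural minor) are Gm (i), Adim (ii°), Bb (III), Cm (iv), Dm (v), Eb (VI), F (VII) — Dm is indeed v.

G minor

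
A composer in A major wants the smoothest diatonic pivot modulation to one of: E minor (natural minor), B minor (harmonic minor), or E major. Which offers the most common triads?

Triads of A major: A (I), Bm (ii), C♯m (iii), D (IV), E (V), F♯m (vi), G♯dim (vii°).
E minor (natural minor) shares 2: Bm, D.
B minor (harmonic minor) shares 1: Bm.
E major shares 4: A, C♯m, E, F♯m.
The most common triads (4) are shared with E major.

E major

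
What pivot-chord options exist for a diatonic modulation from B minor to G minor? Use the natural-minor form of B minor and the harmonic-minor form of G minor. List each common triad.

Triads in B minor (natural minor): Bm (i), C♯dim (ii°), D (III), Em (iv), F♯m (v), G (VI), A (VII).
Triads in G minor (harmonic minor): Gm (i), Adim (ii°), B♭aug (III+), Cm (iv), D (V), E♭ (VI), F♯dim (vii°).
Shared triads with their functions: D (III in B minor, V in G minor).

D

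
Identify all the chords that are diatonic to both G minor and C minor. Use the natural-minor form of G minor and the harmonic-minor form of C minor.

Cm

Triads in G minor (natural minor): Gm (i), Adim (ii°), Bb (III), Cm (iv), Dm (v), Eb (VI), F (VII).
Triads in C minor (harmonic minor): Cm (i), Ddim (ii°), Ebaug (III+), Fm (iv), G (V), Ab (VI), Bdim (vii°).
Shared triads with their functions: Cm (iv in G minor, i in C minor).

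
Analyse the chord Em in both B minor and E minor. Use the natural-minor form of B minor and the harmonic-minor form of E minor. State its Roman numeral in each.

The scale of B minor (natural minor) is B C♯ D E F♯ G A; E is degree 4, and the triad built there (E-G-B) is minor, so it is iv.
The scale of E minor (harmonic minor) is E F♯ G A B C D♯; E is degree 1, and the triad built there (E-G-B) is minor, so it is i.

iv in B minor; i in E minor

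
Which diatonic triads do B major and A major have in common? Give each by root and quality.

Triads in B major: B major (I), C# minor (ii), D# minor (iii), E major (IV), F# major (V), G# minor (vi), A# diminished (vii°).
Triads in A major: A major (I), B minor (ii), C# minor (iii), D major (IV), E major (V), F# minor (vi), G# diminished (vii°).
Shared triads with their functions: C# minor (ii in B major, iii in A major); E major (IV in B major, V in A major).

C#m, E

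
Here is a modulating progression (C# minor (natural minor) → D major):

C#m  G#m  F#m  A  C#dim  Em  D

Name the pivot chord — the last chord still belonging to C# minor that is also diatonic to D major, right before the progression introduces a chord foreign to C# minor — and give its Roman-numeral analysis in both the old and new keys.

Chords diatonic to C# minor: C#m, D#dim, E, F#m, G#m, A, B.
Reading the progression, the first chord not in that set is C#dim, so the modulation leaves C# minor there.
The chord immediately before C#dim is A, which is diatonic to both keys: VI in C# minor and V in D major.

A — VI in C# minor, V in D major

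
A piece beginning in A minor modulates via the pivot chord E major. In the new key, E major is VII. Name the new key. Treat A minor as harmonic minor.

F# minor

The numeral VII denotes a major triad on scale degree 7. With E on degree 7, the tonic of the new key is F#.
Degree 7 carries a major triad in natural-minor keys, so the destination is F# minor.
Check: the diatonic triads of F# minor (natural minor) are F#m (i), G#dim (ii°), A (III), Bm (iv), C#m (v), D (VI), E (VII) — E major is indeed VII.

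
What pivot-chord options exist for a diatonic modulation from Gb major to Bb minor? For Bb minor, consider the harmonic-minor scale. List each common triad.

Gb, Bbm, Ebm

Triads in Gb major: Gb (I), Abm (ii), Bbm (iii), Cb (IV), Db (V), Ebm (vi), Fdim (vii°).
Triads in Bb minor (harmonic minor): Bbm (i), Cdim (ii°), Dbaug (III+), Ebm (iv), F (V), Gb (VI), Adim (vii°).
Shared triads with their functions: Gb (I in Gb major, VI in Bb minor); Bbm (iii in Gb major, i in Bb minor); Ebm (vi in Gb major, iv in Bb minor).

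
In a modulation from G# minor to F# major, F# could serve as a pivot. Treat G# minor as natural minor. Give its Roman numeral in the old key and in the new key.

VII in G# minor; I in F# major

The scale of G# minor (natural minor) is G# A# B C# D# E F#; F# is degree 7, and the triad built there (F#-A#-C#) is major, so it is VII.
The scale of F# major is F# G# A# B C# D# E#; F# is degree 1, and the triad built there (F#-A#-C#) is major, so it is I.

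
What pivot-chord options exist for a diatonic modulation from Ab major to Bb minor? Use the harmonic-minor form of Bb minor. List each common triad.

Triads in Ab major: Ab major (I), Bb minor (ii), C minor (iii), Db major (IV), Eb major (V), F minor (vi), G diminished (vii°).
Triads in Bb minor (harmonic minor): Bb minor (i), C diminished (ii°), Db augmented (III+), Eb minor (iv), F major (V), Gb major (VI), A diminished (vii°).
Shared triads with their functions: Bb minor (ii in Ab major, i in Bb minor).

Bbm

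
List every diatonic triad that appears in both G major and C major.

G, Am, C, Em

Triads in G major: G (I), Am (ii), Bm (iii), C (IV), D (V), Em (vi), F♯dim (vii°).
Triads in C major: C (I), Dm (ii), Em (iii), F (IV), G (V), Am (vi), Bdim (vii°).
Shared triads with their functions: G (I in G major, V in C major); Am (ii in G major, vi in C major); C (IV in G major, I in C major); Em (vi in G major, iii in C major).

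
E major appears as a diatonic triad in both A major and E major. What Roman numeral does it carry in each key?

The scale of A major is A B C# D E F# G#; E is degree 5, and the triad built there (E-G#-B) is major, so it is V.
The scale of E major is E F# G# A B C# D#; E is degree 1, and the triad built there (E-G#-B) is major, so it is I.

V in A major; I in E major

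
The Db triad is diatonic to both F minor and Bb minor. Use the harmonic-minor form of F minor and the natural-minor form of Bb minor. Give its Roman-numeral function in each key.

VI in F minor; III in Bb minor

The scale of F minor (harmonic minor) is F G Ab Bb C Db E; Db is degree 6, and the triad built there (Db-F-Ab) is major, so it is VI.
The scale of Bb minor (natural minor) is Bb C Db Eb F Gb Ab; Db is degree 3, and the triad built there (Db-F-Ab) is major, so it is III.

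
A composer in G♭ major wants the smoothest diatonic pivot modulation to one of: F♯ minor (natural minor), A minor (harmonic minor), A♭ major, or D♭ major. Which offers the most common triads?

D♭ major

Triads of G♭ major: G♭ (I), A♭m (ii), B♭m (iii), C♭ (IV), D♭ (V), E♭m (vi), Fdim (vii°).
F♯ minor (natural minor) shares 0: none.
A minor (harmonic minor) shares 0: none.
A♭ major shares 2: B♭m, D♭.
D♭ major shares 4: G♭, B♭m, D♭, E♭m.
The most common triads (4) are shared with D♭ major.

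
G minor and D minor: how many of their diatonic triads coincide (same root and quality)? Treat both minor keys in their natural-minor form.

Diatonic triads of G minor (natural minor): Gm (i), Adim (ii°), B♭ (III), Cm (iv), Dm (v), E♭ (VI), F (VII).
Diatonic triads of D minor (natural minor): Dm (i), Edim (ii°), F (III), Gm (iv), Am (v), B♭ (VI), C (VII).
Matching root and quality in both lists: Gm, B♭, Dm, F.
That gives 4 common triads.

4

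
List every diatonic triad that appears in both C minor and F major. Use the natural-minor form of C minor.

Gm, Bb

Triads in C minor (natural minor): Cm (i), Ddim (ii°), Eb (III), Fm (iv), Gm (v), Ab (VI), Bb (VII).
Triads in F major: F (I), Gm (ii), Am (iii), Bb (IV), C (V), Dm (vi), Edim (vii°).
Shared triads with their functions: Gm (v in C minor, ii in F major); Bb (VII in C minor, IV in F major).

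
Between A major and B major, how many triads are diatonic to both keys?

Diatonic triads of A major: A major (I), B minor (ii), C# minor (iii), D major (IV), E major (V), F# minor (vi), G# diminished (vii°).
Diatonic triads of B major: B major (I), C# minor (ii), D# minor (iii), E major (IV), F# major (V), G# minor (vi), A# diminished (vii°).
Matching root and quality in both lists: C# minor, E major.
That gives 2 common triads.

2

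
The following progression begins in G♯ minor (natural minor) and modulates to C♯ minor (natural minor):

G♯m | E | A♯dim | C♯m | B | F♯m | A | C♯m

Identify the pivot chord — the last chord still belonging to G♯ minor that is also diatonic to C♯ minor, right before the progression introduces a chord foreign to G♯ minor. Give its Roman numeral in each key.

B — III in G♯ minor, VII in C♯ minor

Chords diatonic to G♯ minor: G♯m, A♯dim, B, C♯m, D♯m, E, F♯.
Reading the progression, the first chord not in that set is F♯m, so the modulation leaves G♯ minor there.
The chord immediately before F♯m is B, which is diatonic to both keys: III in G♯ minor and VII in C♯ minor.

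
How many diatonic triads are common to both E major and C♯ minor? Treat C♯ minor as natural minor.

7

Diatonic triads of E major: E major (I), F♯ minor (ii), G♯ minor (iii), A major (IV), B major (V), C♯ minor (vi), D♯ diminished (vii°).
Diatonic triads of C♯ minor (natural minor): C♯ minor (i), D♯ diminished (ii°), E major (III), F♯ minor (iv), G♯ minor (v), A major (VI), B major (VII).
Matching root and quality in both lists: E major, F♯ minor, G♯ minor, A major, B major, C♯ minor, D♯ diminished.
That gives 7 common triads.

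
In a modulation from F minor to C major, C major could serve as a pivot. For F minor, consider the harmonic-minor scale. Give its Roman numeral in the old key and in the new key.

The scale of F minor (harmonic minor) is F G A♭ B♭ C D♭ E; C is degree 5, and the triad built there (C-E-G) is major, so it is V.
The scale of C major is C D E F G A B; C is degree 1, and the triad built there (C-E-G) is major, so it is I.

V in F minor; I in C major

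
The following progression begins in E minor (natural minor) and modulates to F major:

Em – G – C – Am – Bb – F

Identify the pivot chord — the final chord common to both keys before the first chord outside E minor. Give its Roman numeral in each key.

Chords diatonic to E minor: Em, F#dim, G, Am, Bm, C, D.
Reading the progression, the first chord not in that set is Bb, so the modulation leaves E minor there.
The chord immediately before Bb is Am, which is diatonic to both keys: iv in E minor and iii in F major.

Am — iv in E minor, iii in F major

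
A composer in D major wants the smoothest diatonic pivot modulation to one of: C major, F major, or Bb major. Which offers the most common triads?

Triads of D major: D major (I), E minor (ii), F# minor (iii), G major (IV), A major (V), B minor (vi), C# diminished (vii°).
C major shares 2: Em, G.
F major shares 0: none.
Bb major shares 0: none.
The most common triads (2) are shared with C major.

C major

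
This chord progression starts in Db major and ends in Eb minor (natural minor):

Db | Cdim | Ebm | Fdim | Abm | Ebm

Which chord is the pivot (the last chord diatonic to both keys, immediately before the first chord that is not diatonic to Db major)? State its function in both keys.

Chords diatonic to Db major: Db, Ebm, Fm, Gb, Ab, Bbm, Cdim.
Reading the progression, the first chord not in that set is Fdim, so the modulation leaves Db major there.
The chord immediately before Fdim is Ebm, which is diatonic to both keys: ii in Db major and i in Eb minor.

Ebm — ii in Db major, i in Eb minor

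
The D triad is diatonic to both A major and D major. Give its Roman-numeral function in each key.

IV in A major; I in D major

The scale of A major is A B C# D E F# G#; D is degree 4, and the triad built there (D-F#-A) is major, so it is IV.
The scale of D major is D E F# G A B C#; D is degree 1, and the triad built there (D-F#-A) is major, so it is I.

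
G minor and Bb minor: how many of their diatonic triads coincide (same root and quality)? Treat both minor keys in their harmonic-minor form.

1

Diatonic triads of G minor (harmonic minor): Gm (i), Adim (ii°), Bbaug (III+), Cm (iv), D (V), Eb (VI), F#dim (vii°).
Diatonic triads of Bb minor (harmonic minor): Bbm (i), Cdim (ii°), Dbaug (III+), Ebm (iv), F (V), Gb (VI), Adim (vii°).
Matching root and quality in both lists: Adim.
That gives 1 common triad.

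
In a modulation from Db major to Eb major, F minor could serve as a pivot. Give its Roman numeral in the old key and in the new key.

iii in Db major; ii in Eb major

The scale of Db major is Db Eb F Gb Ab Bb C; F is degree 3, and the triad built there (F-Ab-C) is minor, so it is iii.
The scale of Eb major is Eb F G Ab Bb C D; F is degree 2, and the triad built there (F-Ab-C) is minor, so it is ii.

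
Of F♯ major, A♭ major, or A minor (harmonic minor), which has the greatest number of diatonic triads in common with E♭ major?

Triads of E♭ major: E♭ (I), Fm (ii), Gm (iii), A♭ (IV), B♭ (V), Cm (vi), Ddim (vii°).
F♯ major shares 0: none.
A♭ major shares 4: E♭, Fm, A♭, Cm.
A minor (harmonic minor) shares 0: none.
The most common triads (4) are shared with A♭ major.

A♭ major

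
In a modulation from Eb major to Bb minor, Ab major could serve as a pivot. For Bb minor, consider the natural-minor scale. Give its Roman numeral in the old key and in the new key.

The scale of Eb major is Eb F G Ab Bb C D; Ab is degree 4, and the triad built there (Ab-C-Eb) is major, so it is IV.
The scale of Bb minor (natural minor) is Bb C Db Eb F Gb Ab; Ab is degree 7, and the triad built there (Ab-C-Eb) is major, so it is VII.

IV in Eb major; VII in Bb minor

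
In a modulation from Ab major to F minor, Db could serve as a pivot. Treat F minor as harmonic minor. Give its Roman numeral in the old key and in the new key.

The scale of Ab major is Ab Bb C Db Eb F G; Db is degree 4, and the triad built there (Db-F-Ab) is major, so it is IV.
The scale of F minor (harmonic minor) is F G Ab Bb C Db E; Db is degree 6, and the triad built there (Db-F-Ab) is major, so it is VI.

IV in Ab major; VI in F minor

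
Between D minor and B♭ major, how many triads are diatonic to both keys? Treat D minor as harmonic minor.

3

Diatonic triads of D minor (harmonic minor): Dm (i), Edim (ii°), Faug (III+), Gm (iv), A (V), B♭ (VI), C♯dim (vii°).
Diatonic triads of B♭ major: B♭ (I), Cm (ii), Dm (iii), E♭ (IV), F (V), Gm (vi), Adim (vii°).
Matching root and quality in both lists: Dm, Gm, B♭.
That gives 3 common triads.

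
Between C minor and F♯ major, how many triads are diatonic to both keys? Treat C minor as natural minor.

0

Diatonic triads of C minor (natural minor): Cm (i), Ddim (ii°), E♭ (III), Fm (iv), Gm (v), A♭ (VI), B♭ (VII).
Diatonic triads of F♯ major: F♯ (I), G♯m (ii), A♯m (iii), B (IV), C♯ (V), D♯m (vi), E♯dim (vii°).
No triad has the same root and quality in both keys.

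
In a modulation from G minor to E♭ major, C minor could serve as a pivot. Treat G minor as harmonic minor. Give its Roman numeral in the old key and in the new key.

iv in G minor; vi in E♭ major

The scale of G minor (harmonic minor) is G A B♭ C D E♭ F♯; C is degree 4, and the triad built there (C-E♭-G) is minor, so it is iv.
The scale of E♭ major is E♭ F G A♭ B♭ C D; C is degree 6, and the triad built there (C-E♭-G) is minor, so it is vi.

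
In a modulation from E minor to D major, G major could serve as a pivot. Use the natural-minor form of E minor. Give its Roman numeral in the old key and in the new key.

III in E minor; IV in D major

The scale of E minor (natural minor) is E F# G A B C D; G is degree 3, and the triad built there (G-B-D) is major, so it is III.
The scale of D major is D E F# G A B C#; G is degree 4, and the triad built there (G-B-D) is major, so it is IV.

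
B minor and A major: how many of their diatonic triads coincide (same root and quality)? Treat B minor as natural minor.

Diatonic triads of B minor (natural minor): Bm (i), C#dim (ii°), D (III), Em (iv), F#m (v), G (VI), A (VII).
Diatonic triads of A major: A (I), Bm (ii), C#m (iii), D (IV), E (V), F#m (vi), G#dim (vii°).
Matching root and quality in both lists: Bm, D, F#m, A.
That gives 4 common triads.

4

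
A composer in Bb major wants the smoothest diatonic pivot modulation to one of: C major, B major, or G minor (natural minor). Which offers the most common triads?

Triads of Bb major: Bb major (I), C minor (ii), D minor (iii), Eb major (IV), F major (V), G minor (vi), A diminished (vii°).
C major shares 2: Dm, F.
B major shares 0: none.
G minor (natural minor) shares 7: Bb, Cm, Dm, Eb, F, Gm, Adim.
The most common triads (7) are shared with G minor.

G minor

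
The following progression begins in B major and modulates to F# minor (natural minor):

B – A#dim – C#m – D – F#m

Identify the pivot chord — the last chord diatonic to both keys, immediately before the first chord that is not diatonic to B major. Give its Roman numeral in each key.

C#m — ii in B major, v in F# minor

Chords diatonic to B major: B, C#m, D#m, E, F#, G#m, A#dim.
Reading the progression, the first chord not in that set is D, so the modulation leaves B major there.
The chord immediately before D is C#m, which is diatonic to both keys: ii in B major and v in F# minor.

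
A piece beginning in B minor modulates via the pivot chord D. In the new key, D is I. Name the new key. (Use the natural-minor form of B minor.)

D major

The numeral I denotes a major triad on scale degree 1. With D on degree 1, the tonic of the new key is D.
Degree 1 carries a major triad in major keys, so the destination is D major.
Check: the diatonic triads of D major are D (I), Em (ii), F#m (iii), G (IV), A (V), Bm (vi), C#dim (vii°) — D is indeed I.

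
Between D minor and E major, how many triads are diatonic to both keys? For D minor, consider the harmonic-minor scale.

1

Diatonic triads of D minor (harmonic minor): Dm (i), Edim (ii°), Faug (III+), Gm (iv), A (V), Bb (VI), C#dim (vii°).
Diatonic triads of E major: E (I), F#m (ii), G#m (iii), A (IV), B (V), C#m (vi), D#dim (vii°).
Matching root and quality in both lists: A.
That gives 1 common triad.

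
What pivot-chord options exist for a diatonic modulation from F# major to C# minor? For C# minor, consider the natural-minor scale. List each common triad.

Triads in F# major: F# (I), G#m (ii), A#m (iii), B (IV), C# (V), D#m (vi), E#dim (vii°).
Triads in C# minor (natural minor): C#m (i), D#dim (ii°), E (III), F#m (iv), G#m (v), A (VI), B (VII).
Shared triads with their functions: G#m (ii in F# major, v in C# minor); B (IV in F# major, VII in C# minor).

G#m, B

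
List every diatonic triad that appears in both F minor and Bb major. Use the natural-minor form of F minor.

Triads in F minor (natural minor): Fm (i), Gdim (ii°), Ab (III), Bbm (iv), Cm (v), Db (VI), Eb (VII).
Triads in Bb major: Bb (I), Cm (ii), Dm (iii), Eb (IV), F (V), Gm (vi), Adim (vii°).
Shared triads with their functions: Cm (v in F minor, ii in Bb major); Eb (VII in F minor, IV in Bb major).

Cm, Eb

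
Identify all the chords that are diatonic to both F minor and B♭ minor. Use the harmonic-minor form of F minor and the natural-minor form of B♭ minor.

Triads in F minor (harmonic minor): Fm (i), Gdim (ii°), A♭aug (III+), B♭m (iv), C (V), D♭ (VI), Edim (vii°).
Triads in B♭ minor (natural minor): B♭m (i), Cdim (ii°), D♭ (III), E♭m (iv), Fm (v), G♭ (VI), A♭ (VII).
Shared triads with their functions: Fm (i in F minor, v in B♭ minor); B♭m (iv in F minor, i in B♭ minor); D♭ (VI in F minor, III in B♭ minor).

Fm, B♭m, D♭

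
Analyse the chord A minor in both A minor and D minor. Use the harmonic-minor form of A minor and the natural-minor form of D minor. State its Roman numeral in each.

i in A minor; v in D minor

The scale of A minor (harmonic minor) is A B C D E F G#; A is degree 1, and the triad built there (A-C-E) is minor, so it is i.
The scale of D minor (natural minor) is D E F G A Bb C; A is degree 5, and the triad built there (A-C-E) is minor, so it is v.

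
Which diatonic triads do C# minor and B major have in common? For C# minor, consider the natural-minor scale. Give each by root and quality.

Triads in C# minor (natural minor): C#m (i), D#dim (ii°), E (III), F#m (iv), G#m (v), A (VI), B (VII).
Triads in B major: B (I), C#m (ii), D#m (iii), E (IV), F# (V), G#m (vi), A#dim (vii°).
Shared triads with their functions: C#m (i in C# minor, ii in B major); E (III in C# minor, IV in B major); G#m (v in C# minor, vi in B major); B (VII in C# minor, I in B major).

C#m, E, G#m, B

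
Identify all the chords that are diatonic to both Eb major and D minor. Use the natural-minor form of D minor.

Gm, Bb

Triads in Eb major: Eb major (I), F minor (ii), G minor (iii), Ab major (IV), Bb major (V), C minor (vi), D diminished (vii°).
Triads in D minor (natural minor): D minor (i), E diminished (ii°), F major (III), G minor (iv), A minor (v), Bb major (VI), C major (VII).
Shared triads with their functions: G minor (iii in Eb major, iv in D minor); Bb major (V in Eb major, VI in D minor).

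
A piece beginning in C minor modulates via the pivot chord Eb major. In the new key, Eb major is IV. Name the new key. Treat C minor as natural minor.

Bb major

The numeral IV denotes a major triad on scale degree 4. With Eb on degree 4, the tonic of the new key is Bb.
Degree 4 carries a major triad in major keys, so the destination is Bb major.
Check: the diatonic triads of Bb major are Bb (I), Cm (ii), Dm (iii), Eb (IV), F (V), Gm (vi), Adim (vii°) — Eb major is indeed IV.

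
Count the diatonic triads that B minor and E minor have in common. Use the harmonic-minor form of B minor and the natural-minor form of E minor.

3

Diatonic triads of B minor (harmonic minor): B minor (i), C# diminished (ii°), D augmented (III+), E minor (iv), F# major (V), G major (VI), A# diminished (vii°).
Diatonic triads of E minor (natural minor): E minor (i), F# diminished (ii°), G major (III), A minor (iv), B minor (v), C major (VI), D major (VII).
Matching root and quality in both lists: B minor, E minor, G major.
That gives 3 common triads.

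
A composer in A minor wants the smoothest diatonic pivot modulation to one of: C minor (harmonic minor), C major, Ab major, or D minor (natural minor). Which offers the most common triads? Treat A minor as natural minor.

Triads of A minor (natural minor): A minor (i), B diminished (ii°), C major (III), D minor (iv), E minor (v), F major (VI), G major (VII).
C minor (harmonic minor) shares 2: Bdim, G.
C major shares 7: Am, Bdim, C, Dm, Em, F, G.
Ab major shares 0: none.
D minor (natural minor) shares 4: Am, C, Dm, F.
The most common triads (7) are shared with C major.

C major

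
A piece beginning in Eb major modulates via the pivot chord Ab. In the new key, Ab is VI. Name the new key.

C minor

The numeral VI denotes a major triad on scale degree 6. With Ab on degree 6, the tonic of the new key is C.
Degree 6 carries a major triad in minor keys, so the destination is C minor.
Check: the diatonic triads of C minor (natural minor) are Cm (i), Ddim (ii°), Eb (III), Fm (iv), Gm (v), Ab (VI), Bb (VII) — Ab is indeed VI.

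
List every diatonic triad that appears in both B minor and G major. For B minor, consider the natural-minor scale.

Bm, D, Em, G

Triads in B minor (natural minor): B minor (i), C♯ diminished (ii°), D major (III), E minor (iv), F♯ minor (v), G major (VI), A major (VII).
Triads in G major: G major (I), A minor (ii), B minor (iii), C major (IV), D major (V), E minor (vi), F♯ diminished (vii°).
Shared triads with their functions: B minor (i in B minor, iii in G major); D major (III in B minor, V in G major); E minor (iv in B minor, vi in G major); G major (VI in B minor, I in G major).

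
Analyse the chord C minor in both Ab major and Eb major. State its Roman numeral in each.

iii in Ab major; vi in Eb major

The scale of Ab major is Ab Bb C Db Eb F G; C is degree 3, and the triad built there (C-Eb-G) is minor, so it is iii.
The scale of Eb major is Eb F G Ab Bb C D; C is degree 6, and the triad built there (C-Eb-G) is minor, so it is vi.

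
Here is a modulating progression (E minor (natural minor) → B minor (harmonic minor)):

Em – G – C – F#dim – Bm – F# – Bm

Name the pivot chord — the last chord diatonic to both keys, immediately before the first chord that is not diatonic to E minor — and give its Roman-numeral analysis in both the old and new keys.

Bm — v in E minor, i in B minor

Chords diatonic to E minor: Em, F#dim, G, Am, Bm, C, D.
Reading the progression, the first chord not in that set is F#, so the modulation leaves E minor there.
The chord immediately before F# is Bm, which is diatonic to both keys: v in E minor and i in B minor.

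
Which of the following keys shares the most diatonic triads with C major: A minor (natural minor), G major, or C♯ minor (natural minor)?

A minor

Triads of C major: C major (I), D minor (ii), E minor (iii), F major (IV), G major (V), A minor (vi), B diminished (vii°).
A minor (natural minor) shares 7: C, Dm, Em, F, G, Am, Bdim.
G major shares 4: C, Em, G, Am.
C♯ minor (natural minor) shares 0: none.
The most common triads (7) are shared with A minor.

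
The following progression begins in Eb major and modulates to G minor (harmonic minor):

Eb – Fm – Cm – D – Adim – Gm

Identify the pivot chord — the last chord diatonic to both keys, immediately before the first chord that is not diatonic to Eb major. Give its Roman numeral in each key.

Chords diatonic to Eb major: Eb, Fm, Gm, Ab, Bb, Cm, Ddim.
Reading the progression, the first chord not in that set is D, so the modulation leaves Eb major there.
The chord immediately before D is Cm, which is diatonic to both keys: vi in Eb major and iv in G minor.

Cm — vi in Eb major, iv in G minor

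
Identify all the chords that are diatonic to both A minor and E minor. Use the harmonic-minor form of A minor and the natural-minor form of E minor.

Triads in A minor (harmonic minor): Am (i), Bdim (ii°), Caug (III+), Dm (iv), E (V), F (VI), G♯dim (vii°).
Triads in E minor (natural minor): Em (i), F♯dim (ii°), G (III), Am (iv), Bm (v), C (VI), D (VII).
Shared triads with their functions: Am (i in A minor, iv in E minor).

Am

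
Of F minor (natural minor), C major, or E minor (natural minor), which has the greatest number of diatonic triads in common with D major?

Triads of D major: D major (I), E minor (ii), F# minor (iii), G major (IV), A major (V), B minor (vi), C# diminished (vii°).
F minor (natural minor) shares 0: none.
C major shares 2: Em, G.
E minor (natural minor) shares 4: D, Em, G, Bm.
The most common triads (4) are shared with E minor.

E minor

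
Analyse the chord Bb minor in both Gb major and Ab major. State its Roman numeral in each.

The scale of Gb major is Gb Ab Bb Cb Db Eb F; Bb is degree 3, and the triad built there (Bb-Db-F) is minor, so it is iii.
The scale of Ab major is Ab Bb C Db Eb F G; Bb is degree 2, and the triad built there (Bb-Db-F) is minor, so it is ii.

iii in Gb major; ii in Ab major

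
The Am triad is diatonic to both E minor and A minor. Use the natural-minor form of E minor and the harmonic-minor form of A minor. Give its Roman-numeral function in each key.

iv in E minor; i in A minor

The scale of E minor (natural minor) is E F♯ G A B C D; A is degree 4, and the triad built there (A-C-E) is minor, so it is iv.
The scale of A minor (harmonic minor) is A B C D E F G♯; A is degree 1, and the triad built there (A-C-E) is minor, so it is i.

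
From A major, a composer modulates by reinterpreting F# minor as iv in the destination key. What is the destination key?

C# minor

The numeral iv denotes a minor triad on scale degree 4. With F# on degree 4, the tonic of the new key is C#.
Degree 4 carries a minor triad in minor keys, so the destination is C# minor.
Check: the diatonic triads of C# minor (natural minor) are C#m (i), D#dim (ii°), E (III), F#m (iv), G#m (v), A (VI), B (VII) — F# minor is indeed iv.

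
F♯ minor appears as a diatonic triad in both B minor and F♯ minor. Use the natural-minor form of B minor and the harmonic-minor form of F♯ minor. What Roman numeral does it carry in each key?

v in B minor; i in F♯ minor

The scale of B minor (natural minor) is B C♯ D E F♯ G A; F♯ is degree 5, and the triad built there (F♯-A-C♯) is minor, so it is v.
The scale of F♯ minor (harmonic minor) is F♯ G♯ A B C♯ D E♯; F♯ is degree 1, and the triad built there (F♯-A-C♯) is minor, so it is i.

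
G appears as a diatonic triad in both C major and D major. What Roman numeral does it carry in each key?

The scale of C major is C D E F G A B; G is degree 5, and the triad built there (G-B-D) is major, so it is V.
The scale of D major is D E F# G A B C#; G is degree 4, and the triad built there (G-B-D) is major, so it is IV.

V in C major; IV in D major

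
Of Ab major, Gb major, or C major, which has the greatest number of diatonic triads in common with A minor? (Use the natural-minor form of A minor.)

C major

Triads of A minor (natural minor): Am (i), Bdim (ii°), C (III), Dm (iv), Em (v), F (VI), G (VII).
Ab major shares 0: none.
Gb major shares 0: none.
C major shares 7: Am, Bdim, C, Dm, Em, F, G.
The most common triads (7) are shared with C major.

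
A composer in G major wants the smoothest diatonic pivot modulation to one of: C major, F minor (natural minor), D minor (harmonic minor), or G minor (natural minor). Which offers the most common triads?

C major

Triads of G major: G major (I), A minor (ii), B minor (iii), C major (IV), D major (V), E minor (vi), F# diminished (vii°).
C major shares 4: G, Am, C, Em.
F minor (natural minor) shares 0: none.
D minor (harmonic minor) shares 0: none.
G minor (natural minor) shares 0: none.
The most common triads (4) are shared with C major.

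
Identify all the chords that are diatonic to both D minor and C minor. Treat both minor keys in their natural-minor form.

Gm, Bb

Triads in D minor (natural minor): Dm (i), Edim (ii°), F (III), Gm (iv), Am (v), Bb (VI), C (VII).
Triads in C minor (natural minor): Cm (i), Ddim (ii°), Eb (III), Fm (iv), Gm (v), Ab (VI), Bb (VII).
Shared triads with their functions: Gm (iv in D minor, v in C minor); Bb (VI in D minor, VII in C minor).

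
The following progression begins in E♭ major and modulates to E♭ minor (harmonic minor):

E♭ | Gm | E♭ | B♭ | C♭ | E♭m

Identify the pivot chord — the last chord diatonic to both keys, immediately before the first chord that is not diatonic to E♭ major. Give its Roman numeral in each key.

Chords diatonic to E♭ major: E♭, Fm, Gm, A♭, B♭, Cm, Ddim.
Reading the progression, the first chord not in that set is C♭, so the modulation leaves E♭ major there.
The chord immediately before C♭ is B♭, which is diatonic to both keys: V in E♭ major and V in E♭ minor.

B♭ — V in E♭ major, V in E♭ minor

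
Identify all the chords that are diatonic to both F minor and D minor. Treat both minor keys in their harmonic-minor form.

Edim

Triads in F minor (harmonic minor): Fm (i), Gdim (ii°), A♭aug (III+), B♭m (iv), C (V), D♭ (VI), Edim (vii°).
Triads in D minor (harmonic minor): Dm (i), Edim (ii°), Faug (III+), Gm (iv), A (V), B♭ (VI), C♯dim (vii°).
Shared triads with their functions: Edim (vii° in F minor, ii° in D minor).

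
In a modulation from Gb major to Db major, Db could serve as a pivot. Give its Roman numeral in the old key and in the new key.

The scale of Gb major is Gb Ab Bb Cb Db Eb F; Db is degree 5, and the triad built there (Db-F-Ab) is major, so it is V.
The scale of Db major is Db Eb F Gb Ab Bb C; Db is degree 1, and the triad built there (Db-F-Ab) is major, so it is I.

V in Gb major; I in Db major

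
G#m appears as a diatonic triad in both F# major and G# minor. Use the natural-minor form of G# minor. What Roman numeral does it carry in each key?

The scale of F# major is F# G# A# B C# D# E#; G# is degree 2, and the triad built there (G#-B-D#) is minor, so it is ii.
The scale of G# minor (natural minor) is G# A# B C# D# E F#; G# is degree 1, and the triad built there (G#-B-D#) is minor, so it is i.

ii in F# major; i in G# minor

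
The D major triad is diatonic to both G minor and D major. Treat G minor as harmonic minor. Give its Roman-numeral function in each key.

V in G minor; I in D major

The scale of G minor (harmonic minor) is G A Bb C D Eb F#; D is degree 5, and the triad built there (D-F#-A) is major, so it is V.
The scale of D major is D E F# G A B C#; D is degree 1, and the triad built there (D-F#-A) is major, so it is I.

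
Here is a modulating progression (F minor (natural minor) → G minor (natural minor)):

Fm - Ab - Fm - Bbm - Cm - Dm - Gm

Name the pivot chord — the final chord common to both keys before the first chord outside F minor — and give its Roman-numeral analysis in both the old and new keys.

Cm — v in F minor, iv in G minor

Chords diatonic to F minor: Fm, Gdim, Ab, Bbm, Cm, Db, Eb.
Reading the progression, the first chord not in that set is Dm, so the modulation leaves F minor there.
The chord immediately before Dm is Cm, which is diatonic to both keys: v in F minor and iv in G minor.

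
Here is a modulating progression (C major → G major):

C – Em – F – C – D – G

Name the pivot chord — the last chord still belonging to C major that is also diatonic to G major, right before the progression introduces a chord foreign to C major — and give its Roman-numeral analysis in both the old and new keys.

Chords diatonic to C major: C, Dm, Em, F, G, Am, Bdim.
Reading the progression, the first chord not in that set is D, so the modulation leaves C major there.
The chord immediately before D is C, which is diatonic to both keys: I in C major and IV in G major.

C — I in C major, IV in G major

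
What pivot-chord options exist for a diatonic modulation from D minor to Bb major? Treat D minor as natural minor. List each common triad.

Triads in D minor (natural minor): Dm (i), Edim (ii°), F (III), Gm (iv), Am (v), Bb (VI), C (VII).
Triads in Bb major: Bb (I), Cm (ii), Dm (iii), Eb (IV), F (V), Gm (vi), Adim (vii°).
Shared triads with their functions: Dm (i in D minor, iii in Bb major); F (III in D minor, V in Bb major); Gm (iv in D minor, vi in Bb major); Bb (VI in D minor, I in Bb major).

Dm, F, Gm, Bb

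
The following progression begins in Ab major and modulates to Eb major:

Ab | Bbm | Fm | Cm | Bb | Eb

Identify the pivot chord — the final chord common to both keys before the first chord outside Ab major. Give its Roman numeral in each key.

Cm — iii in Ab major, vi in Eb major

Chords diatonic to Ab major: Ab, Bbm, Cm, Db, Eb, Fm, Gdim.
Reading the progression, the first chord not in that set is Bb, so the modulation leaves Ab major there.
The chord immediately before Bb is Cm, which is diatonic to both keys: iii in Ab major and vi in Eb major.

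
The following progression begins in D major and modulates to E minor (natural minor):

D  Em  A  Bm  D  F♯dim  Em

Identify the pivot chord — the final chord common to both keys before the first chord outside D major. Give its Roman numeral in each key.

D — I in D major, VII in E minor

Chords diatonic to D major: D, Em, F♯m, G, A, Bm, C♯dim.
Reading the progression, the first chord not in that set is F♯dim, so the modulation leaves D major there.
The chord immediately before F♯dim is D, which is diatonic to both keys: I in D major and VII in E minor.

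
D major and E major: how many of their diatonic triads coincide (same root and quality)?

Diatonic triads of D major: D major (I), E minor (ii), F# minor (iii), G major (IV), A major (V), B minor (vi), C# diminished (vii°).
Diatonic triads of E major: E major (I), F# minor (ii), G# minor (iii), A major (IV), B major (V), C# minor (vi), D# diminished (vii°).
Matching root and quality in both lists: F# minor, A major.
That gives 2 common triads.

2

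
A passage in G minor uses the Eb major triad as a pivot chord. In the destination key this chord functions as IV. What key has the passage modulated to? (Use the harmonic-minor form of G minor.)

The numeral IV denotes a major triad on scale degree 4. With Eb on degree 4, the tonic of the new key is Bb.
Degree 4 carries a major triad in major keys, so the destination is Bb major.
Check: the diatonic triads of Bb major are Bb (I), Cm (ii), Dm (iii), Eb (IV), F (V), Gm (vi), Adim (vii°) — Eb major is indeed IV.

Bb major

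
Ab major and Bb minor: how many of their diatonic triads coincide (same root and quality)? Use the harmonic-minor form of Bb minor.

Diatonic triads of Ab major: Ab (I), Bbm (ii), Cm (iii), Db (IV), Eb (V), Fm (vi), Gdim (vii°).
Diatonic triads of Bb minor (harmonic minor): Bbm (i), Cdim (ii°), Dbaug (III+), Ebm (iv), F (V), Gb (VI), Adim (vii°).
Matching root and quality in both lists: Bbm.
That gives 1 common triad.

1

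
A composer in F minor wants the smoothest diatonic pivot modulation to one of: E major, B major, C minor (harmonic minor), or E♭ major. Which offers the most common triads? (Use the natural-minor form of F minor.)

E♭ major

Triads of F minor (natural minor): F minor (i), G diminished (ii°), A♭ major (III), B♭ minor (iv), C minor (v), D♭ major (VI), E♭ major (VII).
E major shares 0: none.
B major shares 0: none.
C minor (harmonic minor) shares 3: Fm, A♭, Cm.
E♭ major shares 4: Fm, A♭, Cm, E♭.
The most common triads (4) are shared with E♭ major.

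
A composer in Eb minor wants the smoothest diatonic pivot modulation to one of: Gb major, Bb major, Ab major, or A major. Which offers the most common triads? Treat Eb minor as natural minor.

Gb major

Triads of Eb minor (natural minor): Eb minor (i), F diminished (ii°), Gb major (III), Ab minor (iv), Bb minor (v), Cb major (VI), Db major (VII).
Gb major shares 7: Ebm, Fdim, Gb, Abm, Bbm, Cb, Db.
Bb major shares 0: none.
Ab major shares 2: Bbm, Db.
A major shares 0: none.
The most common triads (7) are shared with Gb major.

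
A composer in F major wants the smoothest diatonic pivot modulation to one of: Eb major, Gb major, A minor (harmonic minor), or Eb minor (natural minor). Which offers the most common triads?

A minor

Triads of F major: F (I), Gm (ii), Am (iii), Bb (IV), C (V), Dm (vi), Edim (vii°).
Eb major shares 2: Gm, Bb.
Gb major shares 0: none.
A minor (harmonic minor) shares 3: F, Am, Dm.
Eb minor (natural minor) shares 0: none.
The most common triads (3) are shared with A minor.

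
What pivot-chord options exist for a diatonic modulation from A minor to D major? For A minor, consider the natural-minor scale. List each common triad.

Triads in A minor (natural minor): Am (i), Bdim (ii°), C (III), Dm (iv), Em (v), F (VI), G (VII).
Triads in D major: D (I), Em (ii), F#m (iii), G (IV), A (V), Bm (vi), C#dim (vii°).
Shared triads with their functions: Em (v in A minor, ii in D major); G (VII in A minor, IV in D major).

Em, G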